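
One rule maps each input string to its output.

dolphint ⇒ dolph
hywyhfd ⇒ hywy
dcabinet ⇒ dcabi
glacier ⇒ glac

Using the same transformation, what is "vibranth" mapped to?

The pattern: delete the last 3 characters.
Applying that to "vibranth" gives "vibra".

vibra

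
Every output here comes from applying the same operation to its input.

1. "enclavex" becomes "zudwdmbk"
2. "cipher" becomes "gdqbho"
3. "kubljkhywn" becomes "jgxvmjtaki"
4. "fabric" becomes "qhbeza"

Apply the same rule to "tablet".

kdssza

What's happening: shift every letter 1 place backward in the alphabet (wrapping around), then swap the front and back halves of the string.
"tablet" → "szakds" → "kdssza".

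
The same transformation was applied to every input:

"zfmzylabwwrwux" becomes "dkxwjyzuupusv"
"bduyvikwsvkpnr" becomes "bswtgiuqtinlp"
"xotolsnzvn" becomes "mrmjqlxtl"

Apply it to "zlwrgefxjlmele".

jupecdvhjkcjc

The pattern: shift every letter 2 places backward in the alphabet (wrapping around), then delete the first character.
Applying both steps to "zlwrgefxjlmele": "xjupecdvhjkcjc", then "jupecdvhjkcjc".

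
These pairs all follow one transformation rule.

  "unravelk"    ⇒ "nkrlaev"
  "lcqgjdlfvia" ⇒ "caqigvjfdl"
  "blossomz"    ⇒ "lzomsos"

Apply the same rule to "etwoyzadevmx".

txwmovyezda

The pattern: delete the first character, then take characters alternately from the front and the back (1st, last, 2nd, 2nd-last, ...).
Starting from "etwoyzadevmx": after the first operation, "twoyzadevmx"; after the second, "txwmovyezda".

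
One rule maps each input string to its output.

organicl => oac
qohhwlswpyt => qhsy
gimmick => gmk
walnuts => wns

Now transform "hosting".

htg

In each case the input is transformed by: keep one character in every 3, starting at position 1 (positions 1st, 4th, 7th, ...).
"hosting" → "htg".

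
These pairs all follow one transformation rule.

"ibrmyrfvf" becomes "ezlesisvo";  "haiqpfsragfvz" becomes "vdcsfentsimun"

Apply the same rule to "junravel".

aenirywh

Each output is the input with this applied: move the first 2 characters to the end (rotate left by 2), then shift every letter 13 places forward in the alphabet (wrapping around) — i.e. ROT13.
Applying both steps to "junravel": "nravelju", then "aenirywh".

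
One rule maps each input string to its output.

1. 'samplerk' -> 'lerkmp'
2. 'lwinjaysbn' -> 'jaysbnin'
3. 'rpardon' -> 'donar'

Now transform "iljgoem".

In each case the input is transformed by: delete the first 2 characters, then move the first 2 characters to the end (rotate left by 2).
On "iljgoem" that produces "oemjg".

oemjg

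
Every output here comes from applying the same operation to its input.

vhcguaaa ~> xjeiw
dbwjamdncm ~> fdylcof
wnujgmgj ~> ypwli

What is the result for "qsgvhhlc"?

Each output is the input with this applied: shift every letter 2 places forward in the alphabet (wrapping around), then delete the last 3 characters.
Starting from "qsgvhhlc": after the first operation, "suixjjne"; after the second, "suixj".
(Check on "wnujgmgj": → "ypwlioil" → "ypwli" ✓)

suixj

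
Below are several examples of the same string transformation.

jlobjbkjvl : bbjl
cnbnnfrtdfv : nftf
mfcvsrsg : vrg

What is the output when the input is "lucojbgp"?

obp

The pattern: keep every other character starting from the second (positions 2nd, 4th, 6th, ...), then delete the first character.
On "lucojbgp": the first step gives "uobp", and the second then gives "obp".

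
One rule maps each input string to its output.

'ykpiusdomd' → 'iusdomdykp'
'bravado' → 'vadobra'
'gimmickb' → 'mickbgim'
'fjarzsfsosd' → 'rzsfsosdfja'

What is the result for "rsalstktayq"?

lstktayqrsa

Looking at the pairs, the operation is to move the first 3 characters to the end (rotate left by 3).
For "rsalstktayq" the result is "lstktayqrsa".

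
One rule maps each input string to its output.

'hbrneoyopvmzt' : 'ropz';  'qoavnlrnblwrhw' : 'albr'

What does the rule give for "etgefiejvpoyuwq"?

In each case the input is transformed by: keep one character in every 3, starting at position 3 (positions 3rd, 6th, 9th, ...).
Applying that to "etgefiejvpoyuwq" gives "givyq".

givyq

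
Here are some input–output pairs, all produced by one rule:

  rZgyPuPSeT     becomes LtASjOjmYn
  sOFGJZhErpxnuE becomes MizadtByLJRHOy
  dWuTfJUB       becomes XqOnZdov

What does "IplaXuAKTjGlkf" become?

cJFUrOuenDaFEZ

Rule — flip the case of every letter, then shift every letter 6 places backward in the alphabet (wrapping around).
So "IplaXuAKTjGlkf" becomes "cJFUrOuenDaFEZ".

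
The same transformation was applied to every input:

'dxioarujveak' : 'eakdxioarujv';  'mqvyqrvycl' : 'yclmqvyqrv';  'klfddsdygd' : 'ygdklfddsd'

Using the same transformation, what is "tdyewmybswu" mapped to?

In each case the input is transformed by: move the last 3 characters to the front (rotate right by 3).
On "tdyewmybswu" that produces "swutdyewmyb".

swutdyewmyb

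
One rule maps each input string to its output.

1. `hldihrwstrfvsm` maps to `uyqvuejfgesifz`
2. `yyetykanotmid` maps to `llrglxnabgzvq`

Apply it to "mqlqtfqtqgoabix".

The transformation: shift every letter 13 places forward in the alphabet (wrapping around) — i.e. ROT13.
Applying that to "mqlqtfqtqgoabix" gives "zdydgsdgdtbnovk".

zdydgsdgdtbnovk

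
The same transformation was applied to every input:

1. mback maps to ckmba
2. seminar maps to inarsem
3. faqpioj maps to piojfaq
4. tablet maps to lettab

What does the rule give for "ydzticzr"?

ticzrydz

What's happening: move the first 3 characters to the end (rotate left by 3).
Doing the same to "ydzticzr": "ticzrydz".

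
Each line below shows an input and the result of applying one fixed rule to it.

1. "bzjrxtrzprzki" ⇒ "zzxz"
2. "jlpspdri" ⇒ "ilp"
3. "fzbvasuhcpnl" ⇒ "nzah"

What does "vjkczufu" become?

ujz

The rule is to keep one character in every 3, starting at position 2 (positions 2nd, 5th, 8th, ...), then move the last character to the front.
On "vjkczufu": the first step gives "jzu", and the second then gives "ujz".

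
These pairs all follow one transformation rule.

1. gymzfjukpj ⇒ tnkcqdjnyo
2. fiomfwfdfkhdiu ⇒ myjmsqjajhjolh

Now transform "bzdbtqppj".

tnfdhfxut

The transformation: move the last 2 characters to the front (rotate right by 2), then shift every letter 4 places forward in the alphabet (wrapping around).
For "bzdbtqppj", step one produces "pjbzdbtqp"; step two turns that into "tnfdhfxut".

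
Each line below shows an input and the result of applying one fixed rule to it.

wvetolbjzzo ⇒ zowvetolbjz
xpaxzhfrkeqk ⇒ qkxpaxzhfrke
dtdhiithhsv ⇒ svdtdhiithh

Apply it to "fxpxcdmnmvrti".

In each case the input is transformed by: move the last 2 characters to the front (rotate right by 2).
For "fxpxcdmnmvrti" the result is "tifxpxcdmnmvr".

tifxpxcdmnmvr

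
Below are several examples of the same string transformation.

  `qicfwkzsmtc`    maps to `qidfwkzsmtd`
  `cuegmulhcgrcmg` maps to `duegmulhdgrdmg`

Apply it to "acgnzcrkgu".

adgnzdrkgu

Each output is the input with this applied: replace every "c" with "d".
On "acgnzcrkgu" that produces "adgnzdrkgu".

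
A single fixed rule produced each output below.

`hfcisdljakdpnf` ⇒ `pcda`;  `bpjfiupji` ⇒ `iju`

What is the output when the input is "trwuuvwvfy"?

The transformation: keep one character in every 3, starting at position 3 (positions 3rd, 6th, 9th, ...), then move the last character to the front.
Applying both steps to "trwuuvwvfy": "wvf", then "fwv".
(Check on "bpjfiupji": → "jui" → "iju" ✓)

fwv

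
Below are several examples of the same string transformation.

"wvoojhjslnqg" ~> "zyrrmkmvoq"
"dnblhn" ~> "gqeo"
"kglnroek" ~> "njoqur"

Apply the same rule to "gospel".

In each case the input is transformed by: delete the last 2 characters, then shift every letter 3 places forward in the alphabet (wrapping around).
"gospel" → "gosp" → "jrvs".

jrvs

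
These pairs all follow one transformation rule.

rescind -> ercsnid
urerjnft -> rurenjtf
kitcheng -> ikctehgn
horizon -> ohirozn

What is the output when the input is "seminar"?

esimanr

What's happening: swap each adjacent pair of characters (1↔2, 3↔4, ...).
Applying that to "seminar" gives "esimanr".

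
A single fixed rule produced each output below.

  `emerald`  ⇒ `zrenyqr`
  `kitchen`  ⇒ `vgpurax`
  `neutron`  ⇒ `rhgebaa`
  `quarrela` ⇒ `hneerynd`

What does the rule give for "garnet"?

In each case the input is transformed by: move the first character to the end, then shift every letter 13 places forward in the alphabet (wrapping around) — i.e. ROT13.
For "garnet", step one produces "arnetg"; step two turns that into "neargt".

neargt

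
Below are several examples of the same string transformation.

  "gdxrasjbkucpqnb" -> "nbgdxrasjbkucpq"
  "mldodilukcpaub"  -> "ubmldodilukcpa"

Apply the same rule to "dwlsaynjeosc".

scdwlsaynjeo

Each output is the input with this applied: move the last 2 characters to the front (rotate right by 2).
Doing the same to "dwlsaynjeosc": "scdwlsaynjeo".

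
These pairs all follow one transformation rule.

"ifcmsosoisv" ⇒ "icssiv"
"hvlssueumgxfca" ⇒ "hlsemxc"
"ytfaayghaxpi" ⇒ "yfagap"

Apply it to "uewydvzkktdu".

The pattern: keep every other character starting from the first (positions 1st, 3rd, 5th, ...).
"uewydvzkktdu" → "uwdzkd".

uwdzkd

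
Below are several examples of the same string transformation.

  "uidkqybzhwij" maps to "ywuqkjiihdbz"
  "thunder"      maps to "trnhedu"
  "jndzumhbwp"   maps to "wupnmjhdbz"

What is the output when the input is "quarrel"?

rrqleau

Looking at the pairs, the operation is to sort the characters into reverse alphabetical order, then move the first character to the end.
Working it through for "quarrel": intermediate "urrqlea", final "rrqleau".
(Check on "uidkqybzhwij": → "zywuqkjiihdb" → "ywuqkjiihdbz" ✓)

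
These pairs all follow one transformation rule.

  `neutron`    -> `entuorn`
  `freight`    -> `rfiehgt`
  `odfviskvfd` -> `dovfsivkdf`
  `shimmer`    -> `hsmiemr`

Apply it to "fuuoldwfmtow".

The pattern: swap each adjacent pair of characters (1↔2, 3↔4, ...).
On "fuuoldwfmtow" that produces "ufoudlfwtmwo".

ufoudlfwtmwo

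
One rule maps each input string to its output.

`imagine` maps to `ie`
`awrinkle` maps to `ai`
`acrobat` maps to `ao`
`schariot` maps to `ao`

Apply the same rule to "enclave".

ee

In each case the input is transformed by: keep one character in every 3, starting at position 1 (positions 1st, 4th, 7th, ...), then keep only the vowels.
Applying both steps to "enclave": "ele", then "ee".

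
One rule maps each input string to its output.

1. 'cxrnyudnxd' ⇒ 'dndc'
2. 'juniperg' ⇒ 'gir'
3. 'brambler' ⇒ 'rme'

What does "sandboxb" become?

Rule — swap the first and last characters, then keep one character in every 3, starting at position 1 (positions 1st, 4th, 7th, ...).
On "sandboxb": the first step gives "bandboxs", and the second then gives "bdx".

bdx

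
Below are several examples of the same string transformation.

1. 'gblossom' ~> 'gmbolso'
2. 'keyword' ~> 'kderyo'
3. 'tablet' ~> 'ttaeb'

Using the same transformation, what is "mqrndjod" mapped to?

Each output is the input with this applied: take characters alternately from the front and the back (1st, last, 2nd, 2nd-last, ...), then delete the last character.
For "mqrndjod", step one produces "mdqorjnd"; step two turns that into "mdqorjn".

mdqorjn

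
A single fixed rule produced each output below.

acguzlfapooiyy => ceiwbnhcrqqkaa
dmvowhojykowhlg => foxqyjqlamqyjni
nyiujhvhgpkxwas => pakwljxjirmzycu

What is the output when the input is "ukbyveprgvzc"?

wmdaxgrtixbe

The pattern: shift every letter 2 places forward in the alphabet (wrapping around).
For "ukbyveprgvzc" the result is "wmdaxgrtixbe".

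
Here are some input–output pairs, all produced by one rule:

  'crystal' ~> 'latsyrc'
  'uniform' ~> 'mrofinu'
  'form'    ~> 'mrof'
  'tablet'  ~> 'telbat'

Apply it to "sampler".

What's happening: reverse the string.
On "sampler" that produces "relpmas".

relpmas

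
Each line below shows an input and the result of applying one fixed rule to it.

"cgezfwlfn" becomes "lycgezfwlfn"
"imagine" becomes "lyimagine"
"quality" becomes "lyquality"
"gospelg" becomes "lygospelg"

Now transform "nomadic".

The rule is to prepend "ly".
On "nomadic" that produces "lynomadic".

lynomadic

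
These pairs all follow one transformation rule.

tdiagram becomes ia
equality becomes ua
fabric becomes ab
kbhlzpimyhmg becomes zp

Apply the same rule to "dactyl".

ac

Looking at the pairs, the operation is to swap the front and back halves of the string, then keep only the last 2 characters.
"dactyl" → "tyldac" → "ac".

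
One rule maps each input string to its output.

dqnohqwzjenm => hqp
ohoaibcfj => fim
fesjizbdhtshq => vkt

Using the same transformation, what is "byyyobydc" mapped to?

The transformation: shift every letter 3 places forward in the alphabet (wrapping around), then keep only the last 3 characters.
"byyyobydc" → "ebbbrebgf" → "bgf".

bgf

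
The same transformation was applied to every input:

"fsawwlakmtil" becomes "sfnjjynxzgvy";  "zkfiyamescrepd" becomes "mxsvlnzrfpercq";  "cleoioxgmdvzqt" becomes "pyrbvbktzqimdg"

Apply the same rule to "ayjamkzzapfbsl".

The transformation: shift every letter 13 places forward in the alphabet (wrapping around) — i.e. ROT13.
"ayjamkzzapfbsl" → "nlwnzxmmncsofy".

nlwnzxmmncsofy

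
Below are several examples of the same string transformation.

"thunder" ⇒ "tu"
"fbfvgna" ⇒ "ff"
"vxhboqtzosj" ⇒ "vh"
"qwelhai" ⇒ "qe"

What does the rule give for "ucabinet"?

ua

What's happening: keep every other character starting from the first (positions 1st, 3rd, 5th, ...), then keep only the first 2 characters.
Doing the same to "ucabinet": "ua".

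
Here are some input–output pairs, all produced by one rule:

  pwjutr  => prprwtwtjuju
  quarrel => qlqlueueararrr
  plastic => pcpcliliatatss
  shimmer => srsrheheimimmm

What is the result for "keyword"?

Looking at the pairs, the operation is to double every character, then take characters alternately from the front and the back (1st, last, 2nd, 2nd-last, ...).
Applying that to "keyword" gives "kdkdereryoyoww".

kdkdereryoyoww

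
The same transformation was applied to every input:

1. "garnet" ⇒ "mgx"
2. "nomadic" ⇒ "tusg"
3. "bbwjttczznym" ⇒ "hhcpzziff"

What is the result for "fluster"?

lray

Looking at the pairs, the operation is to delete the last 3 characters, then shift every letter 6 places forward in the alphabet (wrapping around).
Working it through for "fluster": intermediate "flus", final "lray".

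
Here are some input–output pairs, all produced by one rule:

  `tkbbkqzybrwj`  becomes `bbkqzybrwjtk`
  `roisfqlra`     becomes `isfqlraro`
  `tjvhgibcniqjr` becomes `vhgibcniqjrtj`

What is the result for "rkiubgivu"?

The transformation: move the first 2 characters to the end (rotate left by 2).
"rkiubgivu" → "iubgivurk".

iubgivurk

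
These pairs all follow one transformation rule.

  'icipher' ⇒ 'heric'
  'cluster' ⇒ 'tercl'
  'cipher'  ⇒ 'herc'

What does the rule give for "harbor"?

Rule — move the last 3 characters to the front (rotate right by 3), then delete the last 2 characters.
Applying that to "harbor" gives "borh".

borh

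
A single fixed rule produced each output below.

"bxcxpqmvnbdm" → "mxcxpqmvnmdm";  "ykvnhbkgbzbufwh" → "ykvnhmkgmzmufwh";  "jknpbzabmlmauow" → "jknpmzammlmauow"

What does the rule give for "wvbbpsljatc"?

What's happening: replace every "b" with "m".
"wvbbpsljatc" → "wvmmpsljatc".

wvmmpsljatc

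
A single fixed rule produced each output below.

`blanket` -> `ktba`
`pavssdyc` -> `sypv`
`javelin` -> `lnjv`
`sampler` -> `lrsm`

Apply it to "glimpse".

The rule is to keep every other character starting from the first (positions 1st, 3rd, 5th, ...), then move the first 2 characters to the end (rotate left by 2).
Applying both steps to "glimpse": "gipe", then "pegi".

pegi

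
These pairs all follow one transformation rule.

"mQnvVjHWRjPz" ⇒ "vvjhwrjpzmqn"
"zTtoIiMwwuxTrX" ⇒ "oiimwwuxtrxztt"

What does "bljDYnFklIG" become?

dynfkligblj

In each case the input is transformed by: move the first 3 characters to the end (rotate left by 3), then convert every letter to lowercase.
On "bljDYnFklIG" that produces "dynfkligblj".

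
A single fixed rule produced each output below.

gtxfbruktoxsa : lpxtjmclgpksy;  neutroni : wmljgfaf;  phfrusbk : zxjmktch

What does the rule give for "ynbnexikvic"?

ftfwpacnauq

Rule — move the first character to the end, then shift every letter 8 places backward in the alphabet (wrapping around).
On "ynbnexikvic": the first step gives "nbnexikvicy", and the second then gives "ftfwpacnauq".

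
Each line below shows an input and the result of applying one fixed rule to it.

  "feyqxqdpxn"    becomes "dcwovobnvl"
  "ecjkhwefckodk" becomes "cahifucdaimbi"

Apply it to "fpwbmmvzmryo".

Rule — shift every letter 2 places backward in the alphabet (wrapping around).
Doing the same to "fpwbmmvzmryo": "dnuzkktxkpwm".

dnuzkktxkpwm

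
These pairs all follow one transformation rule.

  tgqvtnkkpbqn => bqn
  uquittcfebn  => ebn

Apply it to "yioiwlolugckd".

ckd

The transformation: keep only the last 3 characters.
For "yioiwlolugckd" the result is "ckd".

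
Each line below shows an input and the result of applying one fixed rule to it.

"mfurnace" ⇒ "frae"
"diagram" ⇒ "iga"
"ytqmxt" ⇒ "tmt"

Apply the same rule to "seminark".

In each case the input is transformed by: keep every other character starting from the second (positions 2nd, 4th, 6th, ...).
For "seminark" the result is "eiak".

eiak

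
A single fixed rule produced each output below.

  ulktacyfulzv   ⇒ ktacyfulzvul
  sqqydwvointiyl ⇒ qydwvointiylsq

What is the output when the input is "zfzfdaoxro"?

The pattern: move the first 2 characters to the end (rotate left by 2).
For "zfzfdaoxro" the result is "zfdaoxrozf".

zfdaoxrozf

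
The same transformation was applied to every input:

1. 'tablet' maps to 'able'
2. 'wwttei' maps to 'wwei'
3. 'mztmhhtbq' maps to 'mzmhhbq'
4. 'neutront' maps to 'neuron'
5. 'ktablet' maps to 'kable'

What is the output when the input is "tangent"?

angen

The pattern: remove every "t".
Applying that to "tangent" gives "angen".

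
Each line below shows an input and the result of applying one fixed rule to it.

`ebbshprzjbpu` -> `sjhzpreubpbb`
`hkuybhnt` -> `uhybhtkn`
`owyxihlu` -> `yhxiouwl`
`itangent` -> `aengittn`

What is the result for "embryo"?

ybreom

The rule is to take characters alternately from the front and the back (1st, last, 2nd, 2nd-last, ...), then swap the front and back halves of the string.
For "embryo", step one produces "eomybr"; step two turns that into "ybreom".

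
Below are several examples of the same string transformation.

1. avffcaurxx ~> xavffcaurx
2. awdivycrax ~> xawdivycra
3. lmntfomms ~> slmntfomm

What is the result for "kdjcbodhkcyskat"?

The transformation: move the last character to the front.
So "kdjcbodhkcyskat" becomes "tkdjcbodhkcyska".

tkdjcbodhkcyska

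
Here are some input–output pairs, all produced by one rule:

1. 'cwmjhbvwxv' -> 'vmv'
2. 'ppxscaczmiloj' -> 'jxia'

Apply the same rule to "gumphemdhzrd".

dmhe

The pattern: take characters alternately from the front and the back (1st, last, 2nd, 2nd-last, ...), then keep one character in every 3, starting at position 2 (positions 2nd, 5th, 8th, ...).
On "gumphemdhzrd": the first step gives "gdurmzphhdem", and the second then gives "dmhe".
(Check on "cwmjhbvwxv": → "cvwxmwjvhb" → "vmv" ✓)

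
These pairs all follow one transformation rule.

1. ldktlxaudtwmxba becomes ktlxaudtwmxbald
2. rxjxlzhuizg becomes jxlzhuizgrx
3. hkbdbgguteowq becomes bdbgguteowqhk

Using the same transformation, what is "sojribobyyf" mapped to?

The rule is to move the first 2 characters to the end (rotate left by 2).
For "sojribobyyf" the result is "jribobyyfso".

jribobyyfso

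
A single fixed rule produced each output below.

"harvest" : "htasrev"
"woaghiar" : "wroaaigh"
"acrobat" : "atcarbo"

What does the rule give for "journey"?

jyoeunr

Looking at the pairs, the operation is to take characters alternately from the front and the back (1st, last, 2nd, 2nd-last, ...).
"journey" → "jyoeunr".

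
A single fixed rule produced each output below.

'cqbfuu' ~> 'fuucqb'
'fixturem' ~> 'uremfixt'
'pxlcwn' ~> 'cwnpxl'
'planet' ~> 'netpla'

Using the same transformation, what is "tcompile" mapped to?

Each output is the input with this applied: swap the front and back halves of the string.
For "tcompile" the result is "piletcom".

piletcom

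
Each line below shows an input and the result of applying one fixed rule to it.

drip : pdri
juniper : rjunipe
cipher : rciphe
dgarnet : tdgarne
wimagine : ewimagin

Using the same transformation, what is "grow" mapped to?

wgro

Each output is the input with this applied: move the last character to the front.
Applying that to "grow" gives "wgro".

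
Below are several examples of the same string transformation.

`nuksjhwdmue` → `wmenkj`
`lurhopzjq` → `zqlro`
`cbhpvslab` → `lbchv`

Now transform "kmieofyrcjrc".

The pattern: keep every other character starting from the first (positions 1st, 3rd, 5th, ...), then move the first 3 characters to the end (rotate left by 3).
Starting from "kmieofyrcjrc": after the first operation, "kioycr"; after the second, "ycrkio".

ycrkio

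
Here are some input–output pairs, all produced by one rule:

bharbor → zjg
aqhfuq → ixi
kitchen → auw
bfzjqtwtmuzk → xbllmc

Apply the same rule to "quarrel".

mjw

The rule is to shift every letter 8 places backward in the alphabet (wrapping around), then keep every other character starting from the second (positions 2nd, 4th, 6th, ...).
Applying both steps to "quarrel": "imsjjwd", then "mjw".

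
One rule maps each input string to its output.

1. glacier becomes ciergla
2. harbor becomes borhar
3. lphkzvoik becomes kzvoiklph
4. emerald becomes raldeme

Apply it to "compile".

pilecom

In each case the input is transformed by: move the first 3 characters to the end (rotate left by 3).
"compile" → "pilecom".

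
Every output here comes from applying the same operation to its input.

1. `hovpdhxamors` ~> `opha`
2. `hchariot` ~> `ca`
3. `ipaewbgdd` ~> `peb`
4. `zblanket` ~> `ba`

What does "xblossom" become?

bo

The pattern: delete the last 3 characters, then keep every other character starting from the second (positions 2nd, 4th, 6th, ...).
For "xblossom", step one produces "xblos"; step two turns that into "bo".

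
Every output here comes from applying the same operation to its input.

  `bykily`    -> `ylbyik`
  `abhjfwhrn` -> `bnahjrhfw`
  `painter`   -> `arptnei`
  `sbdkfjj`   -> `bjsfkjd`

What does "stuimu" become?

tmsuiu

The transformation: swap each adjacent pair of characters (1↔2, 3↔4, ...), then take characters alternately from the front and the back (1st, last, 2nd, 2nd-last, ...).
"stuimu" → "tsiuum" → "tmsuiu".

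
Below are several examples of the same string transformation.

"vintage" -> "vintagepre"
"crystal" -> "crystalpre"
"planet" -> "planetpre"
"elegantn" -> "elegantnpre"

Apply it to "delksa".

delksapre

Rule — append "pre".
So "delksa" becomes "delksapre".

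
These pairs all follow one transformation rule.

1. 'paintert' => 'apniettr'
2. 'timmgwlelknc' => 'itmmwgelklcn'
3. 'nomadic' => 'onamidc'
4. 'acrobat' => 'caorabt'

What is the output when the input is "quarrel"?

Each output is the input with this applied: swap each adjacent pair of characters (1↔2, 3↔4, ...).
For "quarrel" the result is "uqraerl".

uqraerl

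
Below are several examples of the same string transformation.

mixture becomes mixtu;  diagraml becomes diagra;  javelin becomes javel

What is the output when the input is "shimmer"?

The transformation: delete the last 2 characters.
On "shimmer" that produces "shimm".

shimm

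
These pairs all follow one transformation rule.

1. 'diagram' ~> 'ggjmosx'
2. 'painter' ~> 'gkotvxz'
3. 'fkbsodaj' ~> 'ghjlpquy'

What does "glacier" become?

Rule — sort the characters into alphabetical order, then shift every letter 6 places forward in the alphabet (wrapping around).
"glacier" → "acegilr" → "gikmorx".

gikmorx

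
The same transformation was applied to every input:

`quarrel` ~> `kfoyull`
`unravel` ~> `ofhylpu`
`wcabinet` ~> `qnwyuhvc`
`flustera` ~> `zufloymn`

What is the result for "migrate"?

The rule is to shift every letter 6 places backward in the alphabet (wrapping around), then take characters alternately from the front and the back (1st, last, 2nd, 2nd-last, ...).
Starting from "migrate": after the first operation, "gcaluny"; after the second, "gycnaul".

gycnaul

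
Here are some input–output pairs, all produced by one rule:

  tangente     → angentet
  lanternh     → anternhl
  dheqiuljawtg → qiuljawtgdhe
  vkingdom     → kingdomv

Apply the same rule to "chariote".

The transformation: move the last 3 characters to the front (rotate right by 3), then swap the front and back halves of the string.
Applying both steps to "chariote": "otechari", then "hariotec".

hariotec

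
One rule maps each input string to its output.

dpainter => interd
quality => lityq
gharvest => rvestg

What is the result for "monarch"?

archm

The pattern: move the first character to the end, then delete the first 2 characters.
Starting from "monarch": after the first operation, "onarchm"; after the second, "archm".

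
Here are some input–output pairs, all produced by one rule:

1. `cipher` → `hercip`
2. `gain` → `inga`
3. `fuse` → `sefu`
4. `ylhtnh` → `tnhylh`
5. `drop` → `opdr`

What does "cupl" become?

The pattern: swap the front and back halves of the string.
On "cupl" that produces "plcu".

plcu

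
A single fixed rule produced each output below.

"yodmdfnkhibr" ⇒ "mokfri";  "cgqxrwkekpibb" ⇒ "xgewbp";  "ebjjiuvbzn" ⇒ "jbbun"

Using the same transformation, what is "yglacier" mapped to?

agri

Rule — keep every other character starting from the second (positions 2nd, 4th, 6th, ...), then swap each adjacent pair of characters (1↔2, 3↔4, ...).
"yglacier" → "gair" → "agri".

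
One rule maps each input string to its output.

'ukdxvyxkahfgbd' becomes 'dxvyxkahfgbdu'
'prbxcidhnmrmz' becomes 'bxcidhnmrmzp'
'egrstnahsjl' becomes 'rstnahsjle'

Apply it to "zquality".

ualityz

The pattern: move the first character to the end, then delete the first character.
Starting from "zquality": after the first operation, "qualityz"; after the second, "ualityz".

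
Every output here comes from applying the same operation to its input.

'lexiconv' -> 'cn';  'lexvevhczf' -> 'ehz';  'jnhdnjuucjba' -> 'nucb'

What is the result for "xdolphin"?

pi

The pattern: delete the first 3 characters, then keep every other character starting from the second (positions 2nd, 4th, 6th, ...).
On "xdolphin": the first step gives "lphin", and the second then gives "pi".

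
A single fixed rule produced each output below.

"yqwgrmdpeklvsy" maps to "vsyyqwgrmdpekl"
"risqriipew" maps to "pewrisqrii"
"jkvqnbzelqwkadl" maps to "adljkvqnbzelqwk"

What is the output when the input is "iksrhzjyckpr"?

Each output is the input with this applied: move the last 3 characters to the front (rotate right by 3).
On "iksrhzjyckpr" that produces "kpriksrhzjyc".

kpriksrhzjyc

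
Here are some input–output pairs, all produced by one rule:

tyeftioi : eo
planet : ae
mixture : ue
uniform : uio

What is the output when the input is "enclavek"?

eae

Rule — keep every other character starting from the first (positions 1st, 3rd, 5th, ...), then keep only the vowels.
Working it through for "enclavek": intermediate "ecae", final "eae".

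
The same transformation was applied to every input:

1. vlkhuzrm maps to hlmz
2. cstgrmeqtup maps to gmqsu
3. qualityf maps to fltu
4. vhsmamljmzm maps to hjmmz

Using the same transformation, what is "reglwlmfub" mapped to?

befll

Looking at the pairs, the operation is to keep every other character starting from the second (positions 2nd, 4th, 6th, ...), then sort the characters into alphabetical order.
Applying both steps to "reglwlmfub": "ellfb", then "befll".
(Check on "vlkhuzrm": → "lhzm" → "hlmz" ✓)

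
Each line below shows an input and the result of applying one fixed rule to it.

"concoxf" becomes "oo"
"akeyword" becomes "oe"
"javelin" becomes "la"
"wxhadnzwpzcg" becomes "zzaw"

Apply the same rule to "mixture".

ui

The pattern: reverse the string, then keep one character in every 3, starting at position 3 (positions 3rd, 6th, 9th, ...).
"mixture" → "erutxim" → "ui".
(Check on "akeyword": → "drowyeka" → "oe" ✓)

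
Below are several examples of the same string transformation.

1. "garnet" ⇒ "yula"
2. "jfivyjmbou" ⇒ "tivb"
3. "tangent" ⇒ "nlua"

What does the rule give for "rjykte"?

fral

Rule — shift every letter 7 places forward in the alphabet (wrapping around), then keep only the last 4 characters.
"rjykte" → "yqfral" → "fral".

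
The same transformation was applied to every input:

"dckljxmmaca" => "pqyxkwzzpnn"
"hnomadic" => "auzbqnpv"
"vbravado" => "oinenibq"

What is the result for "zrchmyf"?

The pattern: swap each adjacent pair of characters (1↔2, 3↔4, ...), then shift every letter 13 places forward in the alphabet (wrapping around) — i.e. ROT13.
Working it through for "zrchmyf": intermediate "rzhcymf", final "emuplzs".

emuplzs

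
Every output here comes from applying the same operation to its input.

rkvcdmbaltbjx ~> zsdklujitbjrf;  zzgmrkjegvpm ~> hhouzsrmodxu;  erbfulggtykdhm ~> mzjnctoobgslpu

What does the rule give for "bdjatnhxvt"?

Each output is the input with this applied: shift every letter 8 places forward in the alphabet (wrapping around).
Applying that to "bdjatnhxvt" gives "jlribvpfdb".

jlribvpfdb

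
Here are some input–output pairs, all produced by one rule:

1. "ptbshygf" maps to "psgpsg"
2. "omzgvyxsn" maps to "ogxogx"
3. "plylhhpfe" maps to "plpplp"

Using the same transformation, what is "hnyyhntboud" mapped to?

In each case the input is transformed by: keep one character in every 3, starting at position 1 (positions 1st, 4th, 7th, ...), then write the whole string twice.
Applying both steps to "hnyyhntboud": "hytu", then "hytuhytu".

hytuhytu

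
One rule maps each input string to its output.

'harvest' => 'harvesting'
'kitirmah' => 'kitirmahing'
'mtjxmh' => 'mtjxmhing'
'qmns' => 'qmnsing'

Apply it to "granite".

graniteing

Looking at the pairs, the operation is to append "ing".
"granite" → "graniteing".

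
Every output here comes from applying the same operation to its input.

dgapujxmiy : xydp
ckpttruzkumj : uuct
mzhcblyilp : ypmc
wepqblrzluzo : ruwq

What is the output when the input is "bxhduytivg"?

tgbd

In each case the input is transformed by: keep one character in every 3, starting at position 1 (positions 1st, 4th, 7th, ...), then swap the front and back halves of the string.
"bxhduytivg" → "bdtg" → "tgbd".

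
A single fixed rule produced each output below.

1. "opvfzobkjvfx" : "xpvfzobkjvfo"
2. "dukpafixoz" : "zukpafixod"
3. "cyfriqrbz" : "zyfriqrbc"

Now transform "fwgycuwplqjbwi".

The rule is to swap the first and last characters.
"fwgycuwplqjbwi" → "iwgycuwplqjbwf".

iwgycuwplqjbwf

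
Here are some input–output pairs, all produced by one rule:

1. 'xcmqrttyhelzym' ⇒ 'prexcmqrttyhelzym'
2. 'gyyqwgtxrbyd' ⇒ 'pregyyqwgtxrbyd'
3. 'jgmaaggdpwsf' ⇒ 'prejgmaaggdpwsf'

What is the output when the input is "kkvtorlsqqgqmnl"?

Looking at the pairs, the operation is to prepend "pre".
On "kkvtorlsqqgqmnl" that produces "prekkvtorlsqqgqmnl".

prekkvtorlsqqgqmnl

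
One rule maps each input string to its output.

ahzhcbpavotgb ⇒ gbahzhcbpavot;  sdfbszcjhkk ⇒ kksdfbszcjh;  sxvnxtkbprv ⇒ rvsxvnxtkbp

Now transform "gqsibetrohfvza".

zagqsibetrohfv

Looking at the pairs, the operation is to move the last 2 characters to the front (rotate right by 2).
So "gqsibetrohfvza" becomes "zagqsibetrohfv".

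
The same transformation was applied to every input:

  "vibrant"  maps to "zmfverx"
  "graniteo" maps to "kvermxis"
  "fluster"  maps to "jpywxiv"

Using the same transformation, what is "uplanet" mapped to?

ytperix

Each output is the input with this applied: shift every letter 4 places forward in the alphabet (wrapping around).
"uplanet" → "ytperix".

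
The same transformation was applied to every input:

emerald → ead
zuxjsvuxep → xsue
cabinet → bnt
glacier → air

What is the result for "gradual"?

In each case the input is transformed by: delete the first 2 characters, then keep every other character starting from the first (positions 1st, 3rd, 5th, ...).
Starting from "gradual": after the first operation, "adual"; after the second, "aul".

aul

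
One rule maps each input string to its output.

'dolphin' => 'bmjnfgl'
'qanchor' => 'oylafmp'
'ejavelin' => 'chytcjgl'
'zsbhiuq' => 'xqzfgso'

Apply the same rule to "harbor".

What's happening: shift every letter 2 places backward in the alphabet (wrapping around).
For "harbor" the result is "fypzmp".

fypzmp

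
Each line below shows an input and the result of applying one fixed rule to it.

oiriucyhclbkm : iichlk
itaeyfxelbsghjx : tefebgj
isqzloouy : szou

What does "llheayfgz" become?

Looking at the pairs, the operation is to keep every other character starting from the second (positions 2nd, 4th, 6th, ...).
Doing the same to "llheayfgz": "leyg".

leyg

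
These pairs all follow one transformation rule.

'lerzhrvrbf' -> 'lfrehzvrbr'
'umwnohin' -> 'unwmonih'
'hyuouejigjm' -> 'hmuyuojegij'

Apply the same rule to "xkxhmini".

The transformation: move the last character to the front, then swap each adjacent pair of characters (1↔2, 3↔4, ...).
"xkxhmini" → "ixkxhmin" → "xixkmhni".

xixkmhni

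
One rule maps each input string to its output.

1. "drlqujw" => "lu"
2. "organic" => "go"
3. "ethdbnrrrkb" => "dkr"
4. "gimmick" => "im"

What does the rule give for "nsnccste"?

es

The transformation: sort the characters into alphabetical order, then keep one character in every 3, starting at position 3 (positions 3rd, 6th, 9th, ...).
For "nsnccste", step one produces "ccennsst"; step two turns that into "es".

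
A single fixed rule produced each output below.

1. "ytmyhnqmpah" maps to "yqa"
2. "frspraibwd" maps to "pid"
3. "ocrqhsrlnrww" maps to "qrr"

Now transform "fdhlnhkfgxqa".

Looking at the pairs, the operation is to delete the first 3 characters, then keep one character in every 3, starting at position 1 (positions 1st, 4th, 7th, ...).
"fdhlnhkfgxqa" → "lnhkfgxqa" → "lkx".

lkx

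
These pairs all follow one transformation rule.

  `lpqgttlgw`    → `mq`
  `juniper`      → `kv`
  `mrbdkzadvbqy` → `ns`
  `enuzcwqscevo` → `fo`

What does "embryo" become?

In each case the input is transformed by: shift every letter 1 place forward in the alphabet (wrapping around), then keep only the first 2 characters.
On "embryo": the first step gives "fncszp", and the second then gives "fn".

fn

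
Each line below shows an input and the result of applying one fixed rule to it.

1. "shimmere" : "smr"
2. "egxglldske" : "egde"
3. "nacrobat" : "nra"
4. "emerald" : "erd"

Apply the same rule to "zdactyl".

Each output is the input with this applied: keep one character in every 3, starting at position 1 (positions 1st, 4th, 7th, ...).
Doing the same to "zdactyl": "zcl".

zcl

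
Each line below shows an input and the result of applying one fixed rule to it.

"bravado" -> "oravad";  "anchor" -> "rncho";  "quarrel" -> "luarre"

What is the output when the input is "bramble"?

erambl

Each output is the input with this applied: delete the first character, then move the last character to the front.
Doing the same to "bramble": "erambl".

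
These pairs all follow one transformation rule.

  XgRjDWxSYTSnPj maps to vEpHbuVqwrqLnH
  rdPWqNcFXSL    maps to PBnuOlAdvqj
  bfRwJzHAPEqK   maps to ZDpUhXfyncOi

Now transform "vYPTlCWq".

TwnrJauO

The transformation: shift every letter 2 places backward in the alphabet (wrapping around), then flip the case of every letter.
"vYPTlCWq" → "TwnrJauO".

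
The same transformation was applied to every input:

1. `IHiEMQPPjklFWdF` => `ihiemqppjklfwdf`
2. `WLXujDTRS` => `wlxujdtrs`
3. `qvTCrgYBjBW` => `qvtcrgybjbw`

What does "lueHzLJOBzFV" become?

The transformation: convert every letter to lowercase.
"lueHzLJOBzFV" → "luehzljobzfv".

luehzljobzfv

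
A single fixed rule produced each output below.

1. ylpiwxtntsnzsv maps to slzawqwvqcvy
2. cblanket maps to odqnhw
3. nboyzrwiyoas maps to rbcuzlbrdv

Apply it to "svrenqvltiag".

What's happening: delete the first 2 characters, then shift every letter 3 places forward in the alphabet (wrapping around).
Working it through for "svrenqvltiag": intermediate "renqvltiag", final "uhqtyowldj".

uhqtyowldj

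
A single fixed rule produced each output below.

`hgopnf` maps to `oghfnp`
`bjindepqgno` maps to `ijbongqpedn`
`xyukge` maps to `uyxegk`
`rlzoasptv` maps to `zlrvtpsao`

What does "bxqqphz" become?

What's happening: move the first 3 characters to the end (rotate left by 3), then reverse the string.
For "bxqqphz", step one produces "qphzbxq"; step two turns that into "qxbzhpq".

qxbzhpq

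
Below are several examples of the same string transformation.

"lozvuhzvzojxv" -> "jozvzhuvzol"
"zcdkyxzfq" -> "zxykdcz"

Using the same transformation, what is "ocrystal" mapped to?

The pattern: reverse the string, then delete the first 2 characters.
On "ocrystal": the first step gives "latsyrco", and the second then gives "tsyrco".

tsyrco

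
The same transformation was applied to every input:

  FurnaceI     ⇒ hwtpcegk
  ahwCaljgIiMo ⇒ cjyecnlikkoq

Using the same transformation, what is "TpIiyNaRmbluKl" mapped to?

vrkkapctodnwmn

The transformation: shift every letter 2 places forward in the alphabet (wrapping around), then convert every letter to lowercase.
Applying both steps to "TpIiyNaRmbluKl": "VrKkaPcTodnwMn", then "vrkkapctodnwmn".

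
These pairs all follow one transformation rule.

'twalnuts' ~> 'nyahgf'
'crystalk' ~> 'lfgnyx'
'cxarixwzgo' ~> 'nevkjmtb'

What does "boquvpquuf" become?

dhicdhhs

The transformation: delete the first 2 characters, then shift every letter 13 places forward in the alphabet (wrapping around) — i.e. ROT13.
For "boquvpquuf", step one produces "quvpquuf"; step two turns that into "dhicdhhs".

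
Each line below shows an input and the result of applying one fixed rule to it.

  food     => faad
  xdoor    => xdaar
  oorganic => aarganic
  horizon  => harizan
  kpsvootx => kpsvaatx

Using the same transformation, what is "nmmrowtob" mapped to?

Rule — replace every "o" with "a".
So "nmmrowtob" becomes "nmmrawtab".

nmmrawtab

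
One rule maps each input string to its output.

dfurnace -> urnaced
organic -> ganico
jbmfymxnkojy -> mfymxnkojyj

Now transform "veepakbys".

The transformation: move the first 2 characters to the end (rotate left by 2), then delete the last character.
On "veepakbys": the first step gives "epakbysve", and the second then gives "epakbysv".
(Check on "organic": → "ganicor" → "ganico" ✓)

epakbysv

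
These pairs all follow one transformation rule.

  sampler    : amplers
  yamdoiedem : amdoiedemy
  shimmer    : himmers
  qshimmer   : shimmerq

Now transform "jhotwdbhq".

hotwdbhqj

The pattern: move the first character to the end.
For "jhotwdbhq" the result is "hotwdbhqj".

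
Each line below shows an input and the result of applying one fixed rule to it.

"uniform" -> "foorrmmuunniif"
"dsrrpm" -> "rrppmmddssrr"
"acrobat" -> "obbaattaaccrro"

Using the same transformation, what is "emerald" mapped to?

Rule — double every character, then swap the front and back halves of the string.
On "emerald" that produces "raallddeemmeer".

raallddeemmeer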